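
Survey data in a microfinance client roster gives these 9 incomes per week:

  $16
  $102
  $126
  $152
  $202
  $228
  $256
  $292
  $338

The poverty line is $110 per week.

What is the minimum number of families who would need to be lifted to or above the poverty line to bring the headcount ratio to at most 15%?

1

Currently q = 2 of N = 9 are below the line (H = 0.222).
A headcount ratio of at most 15% allows at most ⌊0.15 × 9⌋ = 1 poor families.
So at least 2 − 1 = 1 must be lifted.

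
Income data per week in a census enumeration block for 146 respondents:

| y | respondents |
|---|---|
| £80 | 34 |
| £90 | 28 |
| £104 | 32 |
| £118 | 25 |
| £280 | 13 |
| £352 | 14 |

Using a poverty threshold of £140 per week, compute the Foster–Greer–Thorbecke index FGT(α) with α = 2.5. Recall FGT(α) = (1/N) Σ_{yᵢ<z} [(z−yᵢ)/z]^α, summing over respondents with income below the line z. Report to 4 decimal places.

Below the line: 34×£80, 28×£90, 32×£104, 25×£118 (q = 119 of N = 146).
Relative gaps: (140−80)/140 = 0.4286 (×34); (140−90)/140 = 0.3571 (×28); (140−104)/140 = 0.2571 (×32); (140−118)/140 = 0.1571 (×25).
Raised to α = 2.5: 0.12024 (×34); 0.07623 (×28); 0.03353 (×32); 0.00979 (×25).
Sum = 7.540273; FGT(2.5) = 7.540273 / 146 = 0.0516.

0.0516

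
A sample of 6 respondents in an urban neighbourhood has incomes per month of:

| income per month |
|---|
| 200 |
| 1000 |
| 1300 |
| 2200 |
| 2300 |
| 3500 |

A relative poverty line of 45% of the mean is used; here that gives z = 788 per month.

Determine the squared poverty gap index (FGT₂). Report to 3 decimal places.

0.093

Below z: 200 (q = 1 of N = 6).
Gap ratios (z−y)/z: (788−200)/788 = 0.7462.
Squared: 0.5568.
Sum = 0.556804; P₂ = 0.556804 / 6 = 0.093.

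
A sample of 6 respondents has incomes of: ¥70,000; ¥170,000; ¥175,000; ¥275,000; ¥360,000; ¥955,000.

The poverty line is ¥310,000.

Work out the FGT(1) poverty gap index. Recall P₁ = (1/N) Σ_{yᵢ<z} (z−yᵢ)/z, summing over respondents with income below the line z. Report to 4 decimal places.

Below the line: ¥70,000, ¥170,000, ¥175,000, ¥275,000 (q = 4 of N = 6).
Normalized shortfalls: (310000−70000)/310000 = 0.7742; (310000−170000)/310000 = 0.4516; (310000−175000)/310000 = 0.4355; (310000−275000)/310000 = 0.1129.
Sum of shortfalls = 1.774194; P₁ averages over all N: 1.774194 / 6 = 0.2957.

0.2957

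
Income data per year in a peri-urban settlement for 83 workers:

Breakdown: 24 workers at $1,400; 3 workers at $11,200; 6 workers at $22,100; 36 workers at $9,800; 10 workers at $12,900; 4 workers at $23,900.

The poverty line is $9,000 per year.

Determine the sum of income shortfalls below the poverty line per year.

Below the line: 24×$1,400 (q = 24 of N = 83).
Individual gaps: 24×(9000−1400) = 182400.
Aggregate gap = $182,400.

$182,400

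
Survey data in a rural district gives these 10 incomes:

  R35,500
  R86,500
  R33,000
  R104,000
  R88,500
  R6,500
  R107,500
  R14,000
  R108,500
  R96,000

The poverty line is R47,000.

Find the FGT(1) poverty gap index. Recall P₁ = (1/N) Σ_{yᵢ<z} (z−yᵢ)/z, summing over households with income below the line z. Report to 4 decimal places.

0.2106

Poor units: R6,500, R14,000, R33,000, R35,500 (q = 4 of N = 10).
Normalized shortfalls: (47000−6500)/47000 = 0.8617; (47000−14000)/47000 = 0.7021; (47000−33000)/47000 = 0.2979; (47000−35500)/47000 = 0.2447.
Sum of shortfalls = 2.106383; P₁ averages over all N: 2.106383 / 10 = 0.2106.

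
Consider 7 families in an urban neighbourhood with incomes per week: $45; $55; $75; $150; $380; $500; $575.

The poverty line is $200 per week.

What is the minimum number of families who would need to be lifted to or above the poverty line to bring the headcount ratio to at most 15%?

Currently q = 4 of N = 7 are below the line (H = 0.571).
A headcount ratio of at most 15% allows at most ⌊0.15 × 7⌋ = 1 poor families.
So at least 4 − 1 = 3 must be lifted.

3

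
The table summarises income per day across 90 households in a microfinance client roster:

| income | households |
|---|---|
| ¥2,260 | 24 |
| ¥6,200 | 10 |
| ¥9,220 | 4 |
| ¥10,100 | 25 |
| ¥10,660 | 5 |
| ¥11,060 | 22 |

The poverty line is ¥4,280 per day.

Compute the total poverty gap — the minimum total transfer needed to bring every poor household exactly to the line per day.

Incomes under z: 24×¥2,260 (q = 24 of N = 90).
Individual gaps: 24×(4280−2260) = 48480.
Aggregate gap = ¥48,480.

¥48,480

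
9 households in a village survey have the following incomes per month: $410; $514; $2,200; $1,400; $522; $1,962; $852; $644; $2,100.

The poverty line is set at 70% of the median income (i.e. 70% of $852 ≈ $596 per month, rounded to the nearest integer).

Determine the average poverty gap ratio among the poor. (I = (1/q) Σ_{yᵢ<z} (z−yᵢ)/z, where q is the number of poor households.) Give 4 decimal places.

Poor units: $410, $514, $522 (q = 3 of N = 9).
Shortfall ratios (z−y)/z: 0.3121, 0.1376, 0.1242; sum = 0.573826.
The income-gap ratio divides by q (the poor only): 0.573826 / 3 = 0.1913.

0.1913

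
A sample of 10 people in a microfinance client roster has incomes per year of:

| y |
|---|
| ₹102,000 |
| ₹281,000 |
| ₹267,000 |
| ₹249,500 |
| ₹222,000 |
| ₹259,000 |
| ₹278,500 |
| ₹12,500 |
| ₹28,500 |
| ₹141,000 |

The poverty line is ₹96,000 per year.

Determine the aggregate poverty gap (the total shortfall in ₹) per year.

₹151,000

Below the line: ₹12,500, ₹28,500 (q = 2 of N = 10).
Individual gaps: 96000−12500 = 83500; 96000−28500 = 67500.
Aggregate gap = ₹151,000.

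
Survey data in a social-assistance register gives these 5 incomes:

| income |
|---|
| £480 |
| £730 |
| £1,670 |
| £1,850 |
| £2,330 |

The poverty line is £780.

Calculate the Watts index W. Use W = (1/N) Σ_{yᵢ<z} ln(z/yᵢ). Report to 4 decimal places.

Below z: £480, £730 (q = 2 of N = 5).
Log shortfalls: ln(780/480) = 0.4855; ln(780/730) = 0.0662.
W = 0.551757 / 5 = 0.1104.

0.1104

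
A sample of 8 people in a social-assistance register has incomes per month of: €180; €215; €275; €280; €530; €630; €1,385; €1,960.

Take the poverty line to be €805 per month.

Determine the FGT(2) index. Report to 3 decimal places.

Below the line: €180, €215, €275, €280, €530, €630 (q = 6 of N = 8).
Shortfall ratios: (805−180)/805 = 0.7764; (805−215)/805 = 0.7329; (805−275)/805 = 0.6584; (805−280)/805 = 0.6522; (805−530)/805 = 0.3416; (805−630)/805 = 0.2174.
Squared: 0.6028; 0.5372; 0.4335; 0.4253; 0.1167; 0.0473.
Sum = 2.162725; P₂ = 2.162725 / 8 = 0.270.

0.270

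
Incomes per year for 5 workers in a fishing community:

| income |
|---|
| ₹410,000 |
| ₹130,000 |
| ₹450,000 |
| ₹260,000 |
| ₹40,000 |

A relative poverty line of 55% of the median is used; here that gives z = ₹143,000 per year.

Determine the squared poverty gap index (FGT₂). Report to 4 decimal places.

Incomes under z: ₹40,000, ₹130,000 (q = 2 of N = 5).
Normalized shortfalls: (143000−40000)/143000 = 0.7203; (143000−130000)/143000 = 0.0909.
Squared: 0.5188; 0.0083.
Sum = 0.527067; P₂ = 0.527067 / 5 = 0.1054.

0.1054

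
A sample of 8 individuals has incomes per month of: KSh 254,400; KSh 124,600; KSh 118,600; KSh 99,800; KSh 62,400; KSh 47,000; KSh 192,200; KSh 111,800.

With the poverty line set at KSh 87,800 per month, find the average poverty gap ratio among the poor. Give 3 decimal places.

0.377

Poor units: KSh 47,000, KSh 62,400 (q = 2 of N = 8).
Shortfall ratios (z−y)/z: 0.4647, 0.2893; sum = 0.753986.
The income-gap ratio divides by q (the poor only): 0.753986 / 2 = 0.377.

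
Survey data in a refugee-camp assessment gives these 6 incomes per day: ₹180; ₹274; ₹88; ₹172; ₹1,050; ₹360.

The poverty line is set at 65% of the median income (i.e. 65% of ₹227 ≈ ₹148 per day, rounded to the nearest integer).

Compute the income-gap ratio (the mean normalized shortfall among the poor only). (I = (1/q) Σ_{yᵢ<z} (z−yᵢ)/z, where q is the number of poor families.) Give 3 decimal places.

Below z: ₹88 (q = 1 of N = 6).
Shortfall ratios (z−y)/z: 0.4054; sum = 0.405405.
I averages over the q = 1 poor units only: 0.405405 / 1 = 0.405.

0.405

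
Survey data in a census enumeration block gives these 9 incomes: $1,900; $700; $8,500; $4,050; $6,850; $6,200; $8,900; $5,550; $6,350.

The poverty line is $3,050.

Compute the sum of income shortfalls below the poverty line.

$3,500

Below the line: $700, $1,900 (q = 2 of N = 9).
Individual gaps: 3050−700 = 2350; 3050−1900 = 1150.
Aggregate gap = $3,500.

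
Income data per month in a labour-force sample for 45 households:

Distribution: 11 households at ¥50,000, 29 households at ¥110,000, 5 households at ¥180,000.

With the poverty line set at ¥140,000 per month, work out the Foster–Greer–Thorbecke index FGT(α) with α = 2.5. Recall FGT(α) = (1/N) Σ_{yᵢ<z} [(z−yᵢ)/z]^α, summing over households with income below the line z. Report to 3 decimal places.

Incomes under z: 11×¥50,000, 29×¥110,000 (q = 40 of N = 45).
Shortfall ratios: (140000−50000)/140000 = 0.6429 (×11); (140000−110000)/140000 = 0.2143 (×29).
Raised to α = 2.5: 0.33135 (×11); 0.02126 (×29).
Sum = 4.261270; FGT(2.5) = 4.261270 / 45 = 0.095.

0.095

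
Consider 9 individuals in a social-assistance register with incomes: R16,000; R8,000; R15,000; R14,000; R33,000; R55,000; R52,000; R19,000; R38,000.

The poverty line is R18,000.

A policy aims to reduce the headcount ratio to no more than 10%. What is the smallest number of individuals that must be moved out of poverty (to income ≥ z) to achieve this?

4 of the 9 individuals are poor, so H = 4/9 = 0.444.
A headcount ratio of at most 10% allows at most ⌊0.10 × 9⌋ = 0 poor individuals.
So at least 4 − 0 = 4 must be lifted.

4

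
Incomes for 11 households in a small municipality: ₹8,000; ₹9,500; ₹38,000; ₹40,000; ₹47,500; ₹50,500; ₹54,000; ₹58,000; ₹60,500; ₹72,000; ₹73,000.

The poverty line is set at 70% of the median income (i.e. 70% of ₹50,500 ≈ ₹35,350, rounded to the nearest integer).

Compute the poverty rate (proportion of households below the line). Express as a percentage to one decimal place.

18.2%

2 of the 11 households have income below ₹35,350.
H = 2/11 = 18.2%.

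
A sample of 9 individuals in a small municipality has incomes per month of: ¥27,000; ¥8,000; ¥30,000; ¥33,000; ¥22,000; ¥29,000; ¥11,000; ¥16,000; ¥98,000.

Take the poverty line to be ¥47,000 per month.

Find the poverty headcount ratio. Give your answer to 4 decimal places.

8 of the 9 individuals have income below ¥47,000.
H = 8/9 = 0.8889.

0.8889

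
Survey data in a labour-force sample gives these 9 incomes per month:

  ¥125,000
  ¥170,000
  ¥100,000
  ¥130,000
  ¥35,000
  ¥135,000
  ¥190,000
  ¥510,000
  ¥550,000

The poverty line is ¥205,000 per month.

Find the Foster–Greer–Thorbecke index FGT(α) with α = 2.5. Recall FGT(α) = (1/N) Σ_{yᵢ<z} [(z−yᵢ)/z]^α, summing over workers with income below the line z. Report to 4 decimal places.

Incomes under z: ¥35,000, ¥100,000, ¥125,000, ¥130,000, ¥135,000, ¥170,000, ¥190,000 (q = 7 of N = 9).
Shortfall ratios: (205000−35000)/205000 = 0.8293; (205000−100000)/205000 = 0.5122; (205000−125000)/205000 = 0.3902; (205000−130000)/205000 = 0.3659; (205000−135000)/205000 = 0.3415; (205000−170000)/205000 = 0.1707; (205000−190000)/205000 = 0.0732.
Raised to α = 2.5: 0.62624; 0.18775; 0.09513; 0.08096; 0.06813; 0.01204; 0.00145.
Sum = 1.071710; FGT(2.5) = 1.071710 / 9 = 0.1191.

0.1191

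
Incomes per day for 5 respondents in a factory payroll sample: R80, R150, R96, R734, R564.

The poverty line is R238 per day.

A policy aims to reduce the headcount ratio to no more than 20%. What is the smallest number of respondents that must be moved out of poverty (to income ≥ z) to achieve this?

3 of the 5 respondents are poor, so H = 3/5 = 0.600.
A headcount ratio of at most 20% allows at most ⌊0.20 × 5⌋ = 1 poor respondents.
So at least 3 − 1 = 2 must be lifted.

2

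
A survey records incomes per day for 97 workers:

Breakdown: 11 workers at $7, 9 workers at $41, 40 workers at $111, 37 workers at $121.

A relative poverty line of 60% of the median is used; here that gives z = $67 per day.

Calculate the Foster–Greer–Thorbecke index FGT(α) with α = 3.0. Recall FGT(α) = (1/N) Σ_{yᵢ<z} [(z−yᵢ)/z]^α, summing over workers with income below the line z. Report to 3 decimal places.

0.087

Poor units: 11×$7, 9×$41 (q = 20 of N = 97).
Shortfall ratios: (67−7)/67 = 0.8955 (×11); (67−41)/67 = 0.3881 (×9).
Raised to α = 3.0: 0.71817 (×11); 0.05844 (×9).
Sum = 8.425850; FGT(3.0) = 8.425850 / 97 = 0.087.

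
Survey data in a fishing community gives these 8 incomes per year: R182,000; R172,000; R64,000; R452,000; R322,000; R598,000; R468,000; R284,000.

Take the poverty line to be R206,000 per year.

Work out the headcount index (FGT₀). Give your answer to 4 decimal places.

0.3750

3 of the 8 people have income below R206,000.
H = 3/8 = 0.3750.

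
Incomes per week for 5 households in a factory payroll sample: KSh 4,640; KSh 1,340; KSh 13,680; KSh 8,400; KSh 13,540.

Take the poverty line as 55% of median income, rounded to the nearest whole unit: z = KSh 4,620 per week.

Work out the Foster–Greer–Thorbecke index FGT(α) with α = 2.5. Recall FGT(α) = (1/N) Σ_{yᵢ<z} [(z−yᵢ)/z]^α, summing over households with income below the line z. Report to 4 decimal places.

Poor units: KSh 1,340 (q = 1 of N = 5).
Shortfall ratios: (4620−1340)/4620 = 0.7100.
Raised to α = 2.5: 0.42470.
Sum = 0.424697; FGT(2.5) = 0.424697 / 5 = 0.0849.

0.0849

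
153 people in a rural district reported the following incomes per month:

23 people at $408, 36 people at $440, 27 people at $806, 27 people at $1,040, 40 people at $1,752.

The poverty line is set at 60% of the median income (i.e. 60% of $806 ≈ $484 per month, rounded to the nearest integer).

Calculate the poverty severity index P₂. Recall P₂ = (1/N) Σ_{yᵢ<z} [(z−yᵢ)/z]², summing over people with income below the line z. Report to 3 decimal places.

0.006

Below z: 23×$408, 36×$440 (q = 59 of N = 153).
Normalized shortfalls: (484−408)/484 = 0.1570 (×23); (484−440)/484 = 0.0909 (×36).
Squared: 0.0247 (×23); 0.0083 (×36).
Sum = 0.864627; P₂ = 0.864627 / 153 = 0.006.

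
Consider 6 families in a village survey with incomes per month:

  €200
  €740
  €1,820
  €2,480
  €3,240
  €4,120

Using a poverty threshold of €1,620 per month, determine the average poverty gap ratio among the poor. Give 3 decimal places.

Poor units: €200, €740 (q = 2 of N = 6).
Shortfall ratios (z−y)/z: 0.8765, 0.5432; sum = 1.419753.
The income-gap ratio divides by q (the poor only): 1.419753 / 2 = 0.710.

0.710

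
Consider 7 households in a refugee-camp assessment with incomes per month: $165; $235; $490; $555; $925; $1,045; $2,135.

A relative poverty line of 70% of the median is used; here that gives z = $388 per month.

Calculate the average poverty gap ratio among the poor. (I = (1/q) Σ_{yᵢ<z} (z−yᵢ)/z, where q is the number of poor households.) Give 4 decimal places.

Below z: $165, $235 (q = 2 of N = 7).
Shortfall ratios (z−y)/z: 0.5747, 0.3943; sum = 0.969072.
The income-gap ratio divides by q (the poor only): 0.969072 / 2 = 0.4845.

0.4845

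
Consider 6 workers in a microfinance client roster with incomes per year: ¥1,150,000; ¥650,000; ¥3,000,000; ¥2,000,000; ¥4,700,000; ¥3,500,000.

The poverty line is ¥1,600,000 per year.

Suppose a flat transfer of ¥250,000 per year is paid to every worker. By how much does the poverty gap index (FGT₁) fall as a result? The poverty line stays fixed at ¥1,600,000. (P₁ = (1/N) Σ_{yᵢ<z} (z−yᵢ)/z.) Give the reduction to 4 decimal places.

0.0521

Before: below the line — ¥650,000, ¥1,150,000; poverty gap index (FGT₁) = 0.145833.
After the ¥250,000 transfer: below the line — ¥900,000, ¥1,400,000; poverty gap index (FGT₁) = 0.093750.
Reduction = 0.145833 − 0.093750 = 0.0521.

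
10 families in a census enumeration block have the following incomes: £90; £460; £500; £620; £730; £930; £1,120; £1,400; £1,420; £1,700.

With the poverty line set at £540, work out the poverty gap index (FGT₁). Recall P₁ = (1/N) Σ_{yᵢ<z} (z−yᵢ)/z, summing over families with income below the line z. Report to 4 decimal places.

0.1056

Below the line: £90, £460, £500 (q = 3 of N = 10).
Relative gaps: (540−90)/540 = 0.8333; (540−460)/540 = 0.1481; (540−500)/540 = 0.0741.
Σ = 1.055556. Dividing by the full population N = 10 gives P₁ = 0.1056.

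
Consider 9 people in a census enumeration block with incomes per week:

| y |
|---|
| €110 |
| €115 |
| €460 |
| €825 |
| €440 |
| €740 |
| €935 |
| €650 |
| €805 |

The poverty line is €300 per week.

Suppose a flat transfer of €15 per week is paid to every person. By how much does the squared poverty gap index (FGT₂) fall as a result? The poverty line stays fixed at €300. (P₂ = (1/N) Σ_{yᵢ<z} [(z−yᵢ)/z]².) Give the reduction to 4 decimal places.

Before: below the line — €110, €115; squared poverty gap index (FGT₂) = 0.086821.
After the €15 transfer: below the line — €125, €130; squared poverty gap index (FGT₂) = 0.073488.
Reduction = 0.086821 − 0.073488 = 0.0133.

0.0133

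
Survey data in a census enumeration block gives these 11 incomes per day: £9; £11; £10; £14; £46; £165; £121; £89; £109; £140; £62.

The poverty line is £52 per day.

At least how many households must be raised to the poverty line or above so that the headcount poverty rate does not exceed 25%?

Currently q = 5 of N = 11 are below the line (H = 0.455).
A headcount ratio of at most 25% allows at most ⌊0.25 × 11⌋ = 2 poor households.
So at least 5 − 2 = 3 must be lifted.

3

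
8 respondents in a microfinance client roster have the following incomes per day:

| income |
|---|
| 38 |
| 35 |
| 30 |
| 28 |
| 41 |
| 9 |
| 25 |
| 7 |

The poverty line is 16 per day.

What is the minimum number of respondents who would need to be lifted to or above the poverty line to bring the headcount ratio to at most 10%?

2

Currently q = 2 of N = 8 are below the line (H = 0.250).
A headcount ratio of at most 10% allows at most ⌊0.10 × 8⌋ = 0 poor respondents.
So at least 2 − 0 = 2 must be lifted.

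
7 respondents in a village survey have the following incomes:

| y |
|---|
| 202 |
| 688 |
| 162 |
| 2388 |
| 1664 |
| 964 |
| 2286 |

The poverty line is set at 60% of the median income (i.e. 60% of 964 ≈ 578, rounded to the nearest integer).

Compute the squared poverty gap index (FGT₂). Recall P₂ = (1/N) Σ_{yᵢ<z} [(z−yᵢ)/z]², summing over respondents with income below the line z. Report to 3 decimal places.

0.134

Below the line: 162, 202 (q = 2 of N = 7).
Normalized shortfalls: (578−162)/578 = 0.7197; (578−202)/578 = 0.6505.
Squared: 0.5180; 0.4232.
Sum = 0.941176; P₂ = 0.941176 / 7 = 0.134.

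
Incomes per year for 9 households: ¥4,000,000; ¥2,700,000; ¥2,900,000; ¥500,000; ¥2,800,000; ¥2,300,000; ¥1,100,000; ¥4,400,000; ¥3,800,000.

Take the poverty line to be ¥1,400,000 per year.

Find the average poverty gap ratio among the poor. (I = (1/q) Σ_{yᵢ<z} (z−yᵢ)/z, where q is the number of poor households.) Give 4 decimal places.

0.4286

Incomes under z: ¥500,000, ¥1,100,000 (q = 2 of N = 9).
Shortfall ratios (z−y)/z: 0.6429, 0.2143; sum = 0.857143.
The income-gap ratio divides by q (the poor only): 0.857143 / 2 = 0.4286.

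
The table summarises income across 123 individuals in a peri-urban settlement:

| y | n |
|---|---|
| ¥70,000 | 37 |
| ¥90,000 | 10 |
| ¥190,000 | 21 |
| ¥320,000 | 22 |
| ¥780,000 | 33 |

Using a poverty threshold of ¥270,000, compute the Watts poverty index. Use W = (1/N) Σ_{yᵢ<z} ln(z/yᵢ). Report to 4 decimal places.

Incomes under z: 37×¥70,000, 10×¥90,000, 21×¥190,000 (q = 68 of N = 123).
Log gaps: ln(270000/70000) = 1.3499 (×37); ln(270000/90000) = 1.0986 (×10); ln(270000/190000) = 0.3514 (×21).
W = 68.312767 / 123 = 0.5554.

0.5554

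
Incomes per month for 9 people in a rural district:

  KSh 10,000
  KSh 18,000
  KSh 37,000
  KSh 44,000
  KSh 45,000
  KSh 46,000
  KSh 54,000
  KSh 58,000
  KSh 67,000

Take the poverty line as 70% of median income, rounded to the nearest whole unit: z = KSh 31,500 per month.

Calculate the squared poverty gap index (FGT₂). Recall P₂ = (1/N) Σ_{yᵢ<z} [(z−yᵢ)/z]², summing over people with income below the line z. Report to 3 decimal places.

0.072

Below the line: KSh 10,000, KSh 18,000 (q = 2 of N = 9).
Relative gaps: (31500−10000)/31500 = 0.6825; (31500−18000)/31500 = 0.4286.
Squared: 0.4659; 0.1837.
Sum = 0.649534; P₂ = 0.649534 / 9 = 0.072.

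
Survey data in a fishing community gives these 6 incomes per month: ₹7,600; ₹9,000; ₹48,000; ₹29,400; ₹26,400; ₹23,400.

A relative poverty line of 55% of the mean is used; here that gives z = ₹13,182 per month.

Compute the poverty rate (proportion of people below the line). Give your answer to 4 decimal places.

0.3333

2 of the 6 people have income below ₹13,182.
H = 2/6 = 0.3333.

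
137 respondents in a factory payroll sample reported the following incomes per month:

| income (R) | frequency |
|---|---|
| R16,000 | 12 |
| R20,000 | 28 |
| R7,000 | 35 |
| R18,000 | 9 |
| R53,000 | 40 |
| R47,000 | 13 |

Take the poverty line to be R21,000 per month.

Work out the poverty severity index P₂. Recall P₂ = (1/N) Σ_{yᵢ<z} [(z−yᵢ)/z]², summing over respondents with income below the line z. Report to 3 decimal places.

Below the line: 35×R7,000, 12×R16,000, 9×R18,000, 28×R20,000 (q = 84 of N = 137).
Gap ratios (z−y)/z: (21000−7000)/21000 = 0.6667 (×35); (21000−16000)/21000 = 0.2381 (×12); (21000−18000)/21000 = 0.1429 (×9); (21000−20000)/21000 = 0.0476 (×28).
Squared: 0.4444 (×35); 0.0567 (×12); 0.0204 (×9); 0.0023 (×28).
Sum = 16.482993; P₂ = 16.482993 / 137 = 0.120.

0.120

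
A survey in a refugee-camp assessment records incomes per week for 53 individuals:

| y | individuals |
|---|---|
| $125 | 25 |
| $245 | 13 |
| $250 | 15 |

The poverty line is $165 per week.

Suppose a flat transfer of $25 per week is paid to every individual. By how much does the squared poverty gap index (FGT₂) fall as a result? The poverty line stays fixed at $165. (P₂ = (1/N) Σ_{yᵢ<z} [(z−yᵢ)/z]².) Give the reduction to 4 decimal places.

0.0238

Before: below the line — 25×$125; squared poverty gap index (FGT₂) = 0.027721.
After the $25 transfer: below the line — 25×$150; squared poverty gap index (FGT₂) = 0.003898.
Reduction = 0.027721 − 0.003898 = 0.0238.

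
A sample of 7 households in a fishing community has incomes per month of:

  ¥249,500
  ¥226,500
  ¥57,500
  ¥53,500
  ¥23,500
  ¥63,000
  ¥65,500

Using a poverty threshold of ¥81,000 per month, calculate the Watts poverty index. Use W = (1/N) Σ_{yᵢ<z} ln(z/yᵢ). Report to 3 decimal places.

Below the line: ¥23,500, ¥53,500, ¥57,500, ¥63,000, ¥65,500 (q = 5 of N = 7).
Log shortfalls: ln(81000/23500) = 1.2374; ln(81000/53500) = 0.4148; ln(81000/57500) = 0.3427; ln(81000/63000) = 0.2513; ln(81000/65500) = 0.2124.
W = 2.458594 / 7 = 0.351.

0.351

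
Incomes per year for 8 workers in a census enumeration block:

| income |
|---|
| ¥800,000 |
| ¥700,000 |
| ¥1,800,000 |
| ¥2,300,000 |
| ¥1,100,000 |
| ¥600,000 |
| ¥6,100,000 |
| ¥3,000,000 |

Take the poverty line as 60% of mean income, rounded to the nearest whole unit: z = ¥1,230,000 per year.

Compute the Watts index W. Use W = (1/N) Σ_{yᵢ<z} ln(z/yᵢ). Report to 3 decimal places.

0.228

Incomes under z: ¥600,000, ¥700,000, ¥800,000, ¥1,100,000 (q = 4 of N = 8).
Log shortfalls: ln(1230000/600000) = 0.7178; ln(1230000/700000) = 0.5637; ln(1230000/800000) = 0.4302; ln(1230000/1100000) = 0.1117.
W = 1.823391 / 8 = 0.228.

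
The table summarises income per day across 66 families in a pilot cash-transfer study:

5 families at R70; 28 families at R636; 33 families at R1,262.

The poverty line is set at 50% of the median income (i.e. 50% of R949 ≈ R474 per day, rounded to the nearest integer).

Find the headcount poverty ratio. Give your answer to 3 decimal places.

5 of the 66 families have income below R474.
H = 5/66 = 0.076.

0.076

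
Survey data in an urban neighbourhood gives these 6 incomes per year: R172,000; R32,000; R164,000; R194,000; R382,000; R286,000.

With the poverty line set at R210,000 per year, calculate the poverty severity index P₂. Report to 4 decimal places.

0.1342

Incomes under z: R32,000, R164,000, R172,000, R194,000 (q = 4 of N = 6).
Normalized shortfalls: (210000−32000)/210000 = 0.8476; (210000−164000)/210000 = 0.2190; (210000−172000)/210000 = 0.1810; (210000−194000)/210000 = 0.0762.
Squared: 0.7185; 0.0480; 0.0327; 0.0058.
Sum = 0.804989; P₂ = 0.804989 / 6 = 0.1342.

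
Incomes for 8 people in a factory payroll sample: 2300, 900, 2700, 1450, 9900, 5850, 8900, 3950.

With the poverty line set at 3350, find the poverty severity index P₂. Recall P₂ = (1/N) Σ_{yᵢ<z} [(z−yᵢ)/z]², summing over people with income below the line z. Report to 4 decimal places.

Incomes under z: 900, 1450, 2300, 2700 (q = 4 of N = 8).
Relative gaps: (3350−900)/3350 = 0.7313; (3350−1450)/3350 = 0.5672; (3350−2300)/3350 = 0.3134; (3350−2700)/3350 = 0.1940.
Squared: 0.5349; 0.3217; 0.0982; 0.0376.
Sum = 0.992426; P₂ = 0.992426 / 8 = 0.1241.

0.1241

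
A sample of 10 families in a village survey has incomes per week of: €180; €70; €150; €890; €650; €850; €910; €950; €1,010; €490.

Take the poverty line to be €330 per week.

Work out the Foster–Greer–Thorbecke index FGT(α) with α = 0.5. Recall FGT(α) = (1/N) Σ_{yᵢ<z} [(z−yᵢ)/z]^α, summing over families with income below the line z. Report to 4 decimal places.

0.2300

Incomes under z: €70, €150, €180 (q = 3 of N = 10).
Normalized shortfalls: (330−70)/330 = 0.7879; (330−150)/330 = 0.5455; (330−180)/330 = 0.4545.
Raised to α = 0.5: 0.88763; 0.73855; 0.67420.
Sum = 2.300374; FGT(0.5) = 2.300374 / 10 = 0.2300.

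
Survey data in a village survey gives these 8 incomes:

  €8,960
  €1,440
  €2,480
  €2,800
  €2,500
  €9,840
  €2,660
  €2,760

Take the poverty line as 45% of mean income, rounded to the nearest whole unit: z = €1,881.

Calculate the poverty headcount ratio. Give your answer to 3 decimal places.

1 of the 8 respondents have income below €1,881.
H = 1/8 = 0.125.

0.125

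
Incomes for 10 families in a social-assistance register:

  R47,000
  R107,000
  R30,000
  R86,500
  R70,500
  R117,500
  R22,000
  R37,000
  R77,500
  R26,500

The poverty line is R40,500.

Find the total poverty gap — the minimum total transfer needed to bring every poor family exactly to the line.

Incomes under z: R22,000, R26,500, R30,000, R37,000 (q = 4 of N = 10).
Individual gaps: 40500−22000 = 18500; 40500−26500 = 14000; 40500−30000 = 10500; 40500−37000 = 3500.
Aggregate gap = R46,500.

R46,500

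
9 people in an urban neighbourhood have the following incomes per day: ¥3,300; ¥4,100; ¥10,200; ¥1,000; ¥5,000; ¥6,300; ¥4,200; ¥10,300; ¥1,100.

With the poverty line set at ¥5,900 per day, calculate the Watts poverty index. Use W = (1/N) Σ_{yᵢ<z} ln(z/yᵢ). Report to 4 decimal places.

Poor units: ¥1,000, ¥1,100, ¥3,300, ¥4,100, ¥4,200, ¥5,000 (q = 6 of N = 9).
Log shortfalls: ln(5900/1000) = 1.7750; ln(5900/1100) = 1.6796; ln(5900/3300) = 0.5810; ln(5900/4100) = 0.3640; ln(5900/4200) = 0.3399; ln(5900/5000) = 0.1655.
W = 4.904972 / 9 = 0.5450.

0.5450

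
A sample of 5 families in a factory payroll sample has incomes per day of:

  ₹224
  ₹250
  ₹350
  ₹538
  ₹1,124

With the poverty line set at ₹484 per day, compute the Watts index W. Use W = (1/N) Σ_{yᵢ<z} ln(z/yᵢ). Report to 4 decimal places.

0.3510

Poor units: ₹224, ₹250, ₹350 (q = 3 of N = 5).
ln(z/y) terms: ln(484/224) = 0.7704; ln(484/250) = 0.6606; ln(484/350) = 0.3242.
W = 1.755215 / 5 = 0.3510.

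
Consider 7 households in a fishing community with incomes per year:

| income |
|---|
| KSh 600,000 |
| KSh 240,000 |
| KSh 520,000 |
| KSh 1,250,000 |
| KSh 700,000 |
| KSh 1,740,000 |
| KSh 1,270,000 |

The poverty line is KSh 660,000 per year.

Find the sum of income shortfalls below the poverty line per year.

Incomes under z: KSh 240,000, KSh 520,000, KSh 600,000 (q = 3 of N = 7).
Individual gaps: 660000−240000 = 420000; 660000−520000 = 140000; 660000−600000 = 60000.
Aggregate gap = KSh 620,000.

KSh 620,000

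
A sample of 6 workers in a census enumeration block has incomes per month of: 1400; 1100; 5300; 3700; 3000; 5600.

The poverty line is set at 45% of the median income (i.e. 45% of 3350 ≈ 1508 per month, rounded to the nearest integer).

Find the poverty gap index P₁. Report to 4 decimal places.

0.0570

Below z: 1100, 1400 (q = 2 of N = 6).
Relative gaps: (1508−1100)/1508 = 0.2706; (1508−1400)/1508 = 0.0716.
Σ = 0.342175. Dividing by the full population N = 6 gives P₁ = 0.0570.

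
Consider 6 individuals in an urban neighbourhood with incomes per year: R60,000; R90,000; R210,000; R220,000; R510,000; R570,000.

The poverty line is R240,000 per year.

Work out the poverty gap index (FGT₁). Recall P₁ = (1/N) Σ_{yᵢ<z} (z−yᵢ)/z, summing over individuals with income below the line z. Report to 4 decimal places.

0.2639

Poor units: R60,000, R90,000, R210,000, R220,000 (q = 4 of N = 6).
Relative gaps: (240000−60000)/240000 = 0.7500; (240000−90000)/240000 = 0.6250; (240000−210000)/240000 = 0.1250; (240000−220000)/240000 = 0.0833.
Sum of shortfalls = 1.583333; P₁ averages over all N: 1.583333 / 6 = 0.2639.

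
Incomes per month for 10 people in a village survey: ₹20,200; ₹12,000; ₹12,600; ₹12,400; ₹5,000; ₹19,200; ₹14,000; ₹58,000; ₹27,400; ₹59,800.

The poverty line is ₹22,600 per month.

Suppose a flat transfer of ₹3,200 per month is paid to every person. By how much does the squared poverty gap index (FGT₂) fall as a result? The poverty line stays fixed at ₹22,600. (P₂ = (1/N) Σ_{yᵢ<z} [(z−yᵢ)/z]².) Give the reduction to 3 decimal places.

Before: below the line — ₹5,000, ₹12,000, ₹12,400, ₹12,600, ₹14,000, ₹19,200, ₹20,200; squared poverty gap index (FGT₂) = 0.14047.
After the ₹3,200 transfer: below the line — ₹8,200, ₹15,200, ₹15,600, ₹15,800, ₹17,200, ₹22,400; squared poverty gap index (FGT₂) = 0.07568.
Reduction = 0.14047 − 0.07568 = 0.065.

0.065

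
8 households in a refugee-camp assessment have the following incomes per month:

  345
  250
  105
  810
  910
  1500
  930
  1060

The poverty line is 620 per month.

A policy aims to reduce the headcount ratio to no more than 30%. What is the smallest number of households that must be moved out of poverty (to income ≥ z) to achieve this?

1

Currently q = 3 of N = 8 are below the line (H = 0.375).
A headcount ratio of at most 30% allows at most ⌊0.30 × 8⌋ = 2 poor households.
So at least 3 − 2 = 1 must be lifted.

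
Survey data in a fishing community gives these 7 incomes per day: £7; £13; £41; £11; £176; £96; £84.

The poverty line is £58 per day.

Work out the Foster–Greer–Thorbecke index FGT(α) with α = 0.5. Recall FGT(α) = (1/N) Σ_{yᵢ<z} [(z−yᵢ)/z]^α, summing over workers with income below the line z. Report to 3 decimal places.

0.466

Below the line: £7, £11, £13, £41 (q = 4 of N = 7).
Shortfall ratios: (58−7)/58 = 0.8793; (58−11)/58 = 0.8103; (58−13)/58 = 0.7759; (58−41)/58 = 0.2931.
Raised to α = 0.5: 0.93772; 0.90019; 0.88083; 0.54139.
Sum = 3.260128; FGT(0.5) = 3.260128 / 7 = 0.466.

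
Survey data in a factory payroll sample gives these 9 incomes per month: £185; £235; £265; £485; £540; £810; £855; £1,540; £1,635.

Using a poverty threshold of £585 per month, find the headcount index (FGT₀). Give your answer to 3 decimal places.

5 of the 9 workers have income below £585.
H = 5/9 = 0.556.

0.556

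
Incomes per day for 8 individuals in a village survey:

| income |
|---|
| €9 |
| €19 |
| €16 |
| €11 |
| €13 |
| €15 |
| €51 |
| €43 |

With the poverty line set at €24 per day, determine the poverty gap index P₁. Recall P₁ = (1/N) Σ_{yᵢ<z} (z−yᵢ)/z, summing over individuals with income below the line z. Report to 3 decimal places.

Below z: €9, €11, €13, €15, €16, €19 (q = 6 of N = 8).
Shortfall ratios: (24−9)/24 = 0.6250; (24−11)/24 = 0.5417; (24−13)/24 = 0.4583; (24−15)/24 = 0.3750; (24−16)/24 = 0.3333; (24−19)/24 = 0.2083.
Sum of shortfalls = 2.541667; P₁ averages over all N: 2.541667 / 8 = 0.318.

0.318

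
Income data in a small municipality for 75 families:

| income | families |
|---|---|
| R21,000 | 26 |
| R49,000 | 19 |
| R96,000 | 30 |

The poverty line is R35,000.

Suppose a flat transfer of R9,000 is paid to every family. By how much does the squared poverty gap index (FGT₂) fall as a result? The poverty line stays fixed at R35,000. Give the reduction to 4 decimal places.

0.0484

Before: below the line — 26×R21,000; squared poverty gap index (FGT₂) = 0.055467.
After the R9,000 transfer: below the line — 26×R30,000; squared poverty gap index (FGT₂) = 0.007075.
Reduction = 0.055467 − 0.007075 = 0.0484.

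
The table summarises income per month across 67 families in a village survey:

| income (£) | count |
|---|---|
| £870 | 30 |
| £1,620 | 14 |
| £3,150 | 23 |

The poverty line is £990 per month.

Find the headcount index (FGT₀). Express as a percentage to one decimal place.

44.8%

30 of the 67 families have income below £990.
H = 30/67 = 44.8%.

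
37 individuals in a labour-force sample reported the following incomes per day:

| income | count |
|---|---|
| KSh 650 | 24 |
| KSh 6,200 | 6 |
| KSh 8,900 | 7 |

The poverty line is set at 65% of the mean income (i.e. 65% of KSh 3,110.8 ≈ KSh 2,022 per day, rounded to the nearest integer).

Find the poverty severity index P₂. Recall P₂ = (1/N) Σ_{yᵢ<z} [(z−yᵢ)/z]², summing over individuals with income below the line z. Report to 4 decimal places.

Below the line: 24×KSh 650 (q = 24 of N = 37).
Relative gaps: (2022−650)/2022 = 0.6785 (×24).
Squared: 0.4604 (×24).
Sum = 11.049870; P₂ = 11.049870 / 37 = 0.2986.

0.2986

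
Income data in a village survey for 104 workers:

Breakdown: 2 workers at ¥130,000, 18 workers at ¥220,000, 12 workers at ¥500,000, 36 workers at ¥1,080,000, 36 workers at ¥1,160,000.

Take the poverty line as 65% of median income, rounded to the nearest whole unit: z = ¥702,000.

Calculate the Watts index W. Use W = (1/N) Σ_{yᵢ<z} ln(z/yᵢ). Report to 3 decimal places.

Below z: 2×¥130,000, 18×¥220,000, 12×¥500,000 (q = 32 of N = 104).
Log shortfalls: ln(702000/130000) = 1.6864 (×2); ln(702000/220000) = 1.1603 (×18); ln(702000/500000) = 0.3393 (×12).
W = 28.330207 / 104 = 0.272.

0.272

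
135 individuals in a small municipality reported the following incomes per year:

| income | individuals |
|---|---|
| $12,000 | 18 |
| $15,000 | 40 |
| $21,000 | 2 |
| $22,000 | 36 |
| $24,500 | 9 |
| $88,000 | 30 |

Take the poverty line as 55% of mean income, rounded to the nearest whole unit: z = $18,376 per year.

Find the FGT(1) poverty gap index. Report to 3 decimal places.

0.101

Incomes under z: 18×$12,000, 40×$15,000 (q = 58 of N = 135).
Gap ratios (z−y)/z: (18376−12000)/18376 = 0.3470 (×18); (18376−15000)/18376 = 0.1837 (×40).
Σ = 13.594253. Dividing by the full population N = 135 gives P₁ = 0.101.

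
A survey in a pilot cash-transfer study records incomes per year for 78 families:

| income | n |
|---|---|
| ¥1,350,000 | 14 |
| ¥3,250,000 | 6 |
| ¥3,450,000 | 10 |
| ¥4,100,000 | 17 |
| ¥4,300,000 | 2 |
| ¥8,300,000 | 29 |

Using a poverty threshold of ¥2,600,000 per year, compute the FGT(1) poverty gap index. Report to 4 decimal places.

0.0863

Below the line: 14×¥1,350,000 (q = 14 of N = 78).
Normalized shortfalls: (2600000−1350000)/2600000 = 0.4808 (×14).
Sum of shortfalls = 6.730769; P₁ averages over all N: 6.730769 / 78 = 0.0863.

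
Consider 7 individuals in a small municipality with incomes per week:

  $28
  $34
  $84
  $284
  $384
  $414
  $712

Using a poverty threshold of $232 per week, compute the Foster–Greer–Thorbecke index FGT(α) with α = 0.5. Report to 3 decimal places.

Poor units: $28, $34, $84 (q = 3 of N = 7).
Normalized shortfalls: (232−28)/232 = 0.8793; (232−34)/232 = 0.8534; (232−84)/232 = 0.6379.
Raised to α = 0.5: 0.93772; 0.92382; 0.79871.
Sum = 2.660244; FGT(0.5) = 2.660244 / 7 = 0.380.

0.380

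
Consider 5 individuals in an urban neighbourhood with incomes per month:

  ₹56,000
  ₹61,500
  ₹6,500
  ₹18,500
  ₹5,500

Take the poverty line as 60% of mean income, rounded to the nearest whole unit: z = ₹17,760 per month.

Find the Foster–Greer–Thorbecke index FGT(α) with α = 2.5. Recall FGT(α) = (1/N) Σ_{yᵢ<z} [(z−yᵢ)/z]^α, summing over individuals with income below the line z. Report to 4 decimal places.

0.1432

Poor units: ₹5,500, ₹6,500 (q = 2 of N = 5).
Relative gaps: (17760−5500)/17760 = 0.6903; (17760−6500)/17760 = 0.6340.
Raised to α = 2.5: 0.39593; 0.32007.
Sum = 0.715996; FGT(2.5) = 0.715996 / 5 = 0.1432.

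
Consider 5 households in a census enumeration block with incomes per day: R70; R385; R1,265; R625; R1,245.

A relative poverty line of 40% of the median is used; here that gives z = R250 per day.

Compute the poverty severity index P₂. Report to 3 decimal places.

Below the line: R70 (q = 1 of N = 5).
Gap ratios (z−y)/z: (250−70)/250 = 0.7200.
Squared: 0.5184.
Sum = 0.518400; P₂ = 0.518400 / 5 = 0.104.

0.104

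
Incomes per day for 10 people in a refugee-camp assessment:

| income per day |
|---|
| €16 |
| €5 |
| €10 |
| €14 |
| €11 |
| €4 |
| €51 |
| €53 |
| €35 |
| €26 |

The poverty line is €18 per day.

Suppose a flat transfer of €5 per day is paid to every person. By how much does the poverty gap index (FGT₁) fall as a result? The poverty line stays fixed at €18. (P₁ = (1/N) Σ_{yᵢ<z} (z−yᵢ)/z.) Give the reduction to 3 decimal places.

0.144

Before: below the line — €4, €5, €10, €11, €14, €16; poverty gap index (FGT₁) = 0.26667.
After the €5 transfer: below the line — €9, €10, €15, €16; poverty gap index (FGT₁) = 0.12222.
Reduction = 0.26667 − 0.12222 = 0.144.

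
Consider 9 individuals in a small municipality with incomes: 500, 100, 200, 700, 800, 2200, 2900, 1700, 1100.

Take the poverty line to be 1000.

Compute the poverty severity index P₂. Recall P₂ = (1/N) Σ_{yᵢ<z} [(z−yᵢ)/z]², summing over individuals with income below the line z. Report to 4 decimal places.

Incomes under z: 100, 200, 500, 700, 800 (q = 5 of N = 9).
Relative gaps: (1000−100)/1000 = 0.9000; (1000−200)/1000 = 0.8000; (1000−500)/1000 = 0.5000; (1000−700)/1000 = 0.3000; (1000−800)/1000 = 0.2000.
Squared: 0.8100; 0.6400; 0.2500; 0.0900; 0.0400.
Sum = 1.830000; P₂ = 1.830000 / 9 = 0.2033.

0.2033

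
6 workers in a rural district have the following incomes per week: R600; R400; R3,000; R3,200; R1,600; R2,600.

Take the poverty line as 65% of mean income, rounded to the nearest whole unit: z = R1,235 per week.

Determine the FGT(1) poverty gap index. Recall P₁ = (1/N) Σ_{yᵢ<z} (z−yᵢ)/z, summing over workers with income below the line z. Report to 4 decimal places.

Below the line: R400, R600 (q = 2 of N = 6).
Relative gaps: (1235−400)/1235 = 0.6761; (1235−600)/1235 = 0.5142.
Σ = 1.190283. Dividing by the full population N = 6 gives P₁ = 0.1984.

0.1984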